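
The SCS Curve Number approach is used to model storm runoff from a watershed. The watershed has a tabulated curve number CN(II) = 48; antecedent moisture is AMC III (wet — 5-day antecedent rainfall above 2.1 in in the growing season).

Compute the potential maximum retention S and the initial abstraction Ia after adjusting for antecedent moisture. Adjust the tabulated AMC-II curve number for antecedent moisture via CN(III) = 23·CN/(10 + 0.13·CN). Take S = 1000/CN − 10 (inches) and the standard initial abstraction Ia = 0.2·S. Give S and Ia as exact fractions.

Adjust CN=48 to AMC III: 23·48/(10 + 0.13·48) → 1104 ÷ (406/25) = 13800/203 ≈ 67.980
Max retention: S = 1000/(13800/203) − 10 = 325/69 in (≈ 4.710 in)
Initial abstraction Ia = S/5 = (325/69)/5 = 65/69 ≈ 0.942 in

S = 325/69 in ≈ 4.710 in; Ia = 65/69 in ≈ 0.942 in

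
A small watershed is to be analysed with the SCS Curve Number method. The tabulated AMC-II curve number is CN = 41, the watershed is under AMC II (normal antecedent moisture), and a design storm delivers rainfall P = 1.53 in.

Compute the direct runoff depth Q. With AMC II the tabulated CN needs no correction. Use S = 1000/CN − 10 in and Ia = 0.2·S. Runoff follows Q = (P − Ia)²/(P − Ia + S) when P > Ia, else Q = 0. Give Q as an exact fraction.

Q = 0 in ≈ 0.000 in

Average conditions: CN = 41 (no AMC adjustment).
Retention S: 1000/CN − 10 with CN=41.000 → S = 590/41 ≈ 14.390 in
Initial abstraction Ia = S/5 = (590/41)/5 = 118/41 ≈ 2.878 in
P = 1.530 ≤ Ia = 2.878 in: entire storm abstracted, Q = 0.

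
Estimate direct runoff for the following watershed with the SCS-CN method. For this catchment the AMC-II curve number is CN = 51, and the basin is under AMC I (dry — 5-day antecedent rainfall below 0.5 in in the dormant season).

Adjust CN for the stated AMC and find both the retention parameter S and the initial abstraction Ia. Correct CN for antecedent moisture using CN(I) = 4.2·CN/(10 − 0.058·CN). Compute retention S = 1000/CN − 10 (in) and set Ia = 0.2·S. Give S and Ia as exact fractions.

Dry (AMC I): CN(I) = 4.2·51/(10 − 0.058·51) = (1071/5)/(3521/500) = 15300/503 ≈ 30.417
Retention S: 1000/CN − 10 with CN=30.417 → S = 3500/153 ≈ 22.876 in
Ia = 0.2S: 0.2·22.876 = 4.575 in (exactly 700/153)

S = 3500/153 in ≈ 22.876 in; Ia = 700/153 in ≈ 4.575 in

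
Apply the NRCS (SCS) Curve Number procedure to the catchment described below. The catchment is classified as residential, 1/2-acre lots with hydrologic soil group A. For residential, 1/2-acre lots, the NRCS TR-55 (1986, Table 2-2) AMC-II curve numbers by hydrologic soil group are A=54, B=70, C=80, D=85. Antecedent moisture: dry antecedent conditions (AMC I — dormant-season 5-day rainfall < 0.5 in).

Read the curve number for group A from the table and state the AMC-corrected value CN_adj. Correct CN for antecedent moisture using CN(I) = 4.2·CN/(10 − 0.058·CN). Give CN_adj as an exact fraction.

NRCS table: residential, 1/2-acre lots, soil group A → CN(II) = 54
Dry (AMC I): CN(I) = 4.2·54/(10 − 0.058·54) = (1134/5)/(1717/250) = 56700/1717 ≈ 33.023

CN_adj = 56700/1717 ≈ 33.023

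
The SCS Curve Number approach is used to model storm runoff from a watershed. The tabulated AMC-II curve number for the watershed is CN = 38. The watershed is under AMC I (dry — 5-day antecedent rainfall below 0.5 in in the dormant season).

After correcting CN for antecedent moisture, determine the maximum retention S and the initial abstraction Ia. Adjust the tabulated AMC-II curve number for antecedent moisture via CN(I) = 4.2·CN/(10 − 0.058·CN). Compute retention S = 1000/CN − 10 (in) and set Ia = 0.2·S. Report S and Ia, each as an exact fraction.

Dry (AMC I): CN(I) = 4.2·38/(10 − 0.058·38) = (798/5)/(1949/250) = 39900/1949 ≈ 20.472
Retention S: 1000/CN − 10 with CN=20.472 → S = 15500/399 ≈ 38.847 in
Ia = 0.2S: 0.2·38.847 = 7.769 in (exactly 3100/399)

S = 15500/399 in ≈ 38.847 in; Ia = 3100/399 in ≈ 7.769 in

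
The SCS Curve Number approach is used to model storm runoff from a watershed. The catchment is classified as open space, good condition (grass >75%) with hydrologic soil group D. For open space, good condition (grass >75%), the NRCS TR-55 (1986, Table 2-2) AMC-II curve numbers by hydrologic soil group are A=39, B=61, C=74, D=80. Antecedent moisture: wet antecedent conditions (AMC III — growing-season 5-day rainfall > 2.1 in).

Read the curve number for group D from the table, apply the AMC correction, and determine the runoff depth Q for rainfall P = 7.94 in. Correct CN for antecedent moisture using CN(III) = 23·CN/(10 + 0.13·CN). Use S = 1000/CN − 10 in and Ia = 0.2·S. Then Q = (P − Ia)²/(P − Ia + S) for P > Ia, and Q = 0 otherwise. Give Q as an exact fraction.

NRCS table: open space, good condition (grass >75%), soil group D → CN(II) = 80
Wet (AMC III): CN(III) = 23·80/(10 + 0.13·80) = 1840/(102/5) = 4600/51 ≈ 90.196
Retention S: 1000/CN − 10 with CN=90.196 → S = 25/23 ≈ 1.087 in
Initial abstraction Ia = S/5 = (25/23)/5 = 5/23 ≈ 0.217 in
Since P=7.940 > Ia=0.217: effective rainfall P−Ia = 8881/1150 in
Q: (8881/1150)² ÷ (10131/1150) = 78872161/11650650 in (≈ 6.770 in)

Q = 78872161/11650650 in ≈ 6.770 in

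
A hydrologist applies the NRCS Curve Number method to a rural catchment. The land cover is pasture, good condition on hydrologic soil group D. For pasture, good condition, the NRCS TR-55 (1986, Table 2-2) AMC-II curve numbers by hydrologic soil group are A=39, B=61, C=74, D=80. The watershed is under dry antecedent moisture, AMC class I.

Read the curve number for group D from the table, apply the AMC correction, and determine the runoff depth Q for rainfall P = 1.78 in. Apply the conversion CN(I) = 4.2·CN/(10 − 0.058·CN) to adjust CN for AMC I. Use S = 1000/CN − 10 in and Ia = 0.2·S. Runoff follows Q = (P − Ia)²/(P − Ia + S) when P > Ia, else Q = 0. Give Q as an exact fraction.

NRCS table: pasture, good condition, soil group D → CN(II) = 80
CN(I) from CN(II)=80: (4.2·80)/(10 − 0.058·80) = 4200/67 ≈ 62.687
Retention S: 1000/CN − 10 with CN=62.687 → S = 125/21 ≈ 5.952 in
Initial abstraction Ia = S/5 = (125/21)/5 = 25/21 ≈ 1.190 in
P − Ia = 1.780 − 1.190 = 619/1050 ≈ 0.590 in (> 0, runoff occurs)
Q: (619/1050)² ÷ (6869/1050) = 383161/7212450 in (≈ 0.053 in)

Q = 383161/7212450 in ≈ 0.053 in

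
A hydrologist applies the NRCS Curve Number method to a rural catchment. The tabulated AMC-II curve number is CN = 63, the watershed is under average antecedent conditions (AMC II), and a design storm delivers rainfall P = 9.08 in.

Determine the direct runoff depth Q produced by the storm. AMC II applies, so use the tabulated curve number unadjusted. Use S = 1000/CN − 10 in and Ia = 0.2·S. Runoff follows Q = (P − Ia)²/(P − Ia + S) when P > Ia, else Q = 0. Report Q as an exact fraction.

Average conditions: CN = 63 (no AMC adjustment).
S = 1000/63 − 10 = 370/63 in ≈ 5.873 in
Ia = 0.2·(370/63) = 74/63 in ≈ 1.175 in
P − Ia = 9.080 − 1.175 = 12451/1575 ≈ 7.905 in (> 0, runoff occurs)
Q: (12451/1575)² ÷ (21701/1575) = 155027401/34179075 in (≈ 4.536 in)

Q = 155027401/34179075 in ≈ 4.536 in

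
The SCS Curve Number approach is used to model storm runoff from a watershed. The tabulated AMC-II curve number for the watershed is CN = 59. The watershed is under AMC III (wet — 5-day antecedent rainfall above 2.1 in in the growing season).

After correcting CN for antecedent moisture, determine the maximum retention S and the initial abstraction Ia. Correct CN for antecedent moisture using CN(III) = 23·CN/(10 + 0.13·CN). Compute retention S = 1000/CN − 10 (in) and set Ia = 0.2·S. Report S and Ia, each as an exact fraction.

Adjust CN=59 to AMC III: 23·59/(10 + 0.13·59) → 1357 ÷ (1767/100) = 135700/1767 ≈ 76.797
Retention S: 1000/CN − 10 with CN=76.797 → S = 4100/1357 ≈ 3.021 in
Initial abstraction Ia = S/5 = (4100/1357)/5 = 820/1357 ≈ 0.604 in

S = 4100/1357 in ≈ 3.021 in; Ia = 820/1357 in ≈ 0.604 in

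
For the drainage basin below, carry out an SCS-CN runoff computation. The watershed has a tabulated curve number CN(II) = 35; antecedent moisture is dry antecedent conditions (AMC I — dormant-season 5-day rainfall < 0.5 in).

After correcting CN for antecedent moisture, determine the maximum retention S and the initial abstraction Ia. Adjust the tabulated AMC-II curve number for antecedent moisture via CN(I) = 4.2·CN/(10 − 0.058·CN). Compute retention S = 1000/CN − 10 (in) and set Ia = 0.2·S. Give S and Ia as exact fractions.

CN(I) from CN(II)=35: (4.2·35)/(10 − 0.058·35) = 14700/797 ≈ 18.444
Retention S: 1000/CN − 10 with CN=18.444 → S = 6500/147 ≈ 44.218 in
Ia = 0.2·(6500/147) = 1300/147 in ≈ 8.844 in

S = 6500/147 in ≈ 44.218 in; Ia = 1300/147 in ≈ 8.844 in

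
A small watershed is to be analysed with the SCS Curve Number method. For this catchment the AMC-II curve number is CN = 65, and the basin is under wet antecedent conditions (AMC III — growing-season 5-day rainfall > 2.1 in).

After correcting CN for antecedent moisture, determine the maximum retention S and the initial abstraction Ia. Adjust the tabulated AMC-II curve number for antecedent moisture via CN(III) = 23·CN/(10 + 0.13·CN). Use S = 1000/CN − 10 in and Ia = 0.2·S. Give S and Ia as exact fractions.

CN(III) from CN(II)=65: (23·65)/(10 + 0.13·65) = 29900/369 ≈ 81.030
S = 1000/(29900/369) − 10 = 700/299 in ≈ 2.341 in
Ia = 0.2S: 0.2·2.341 = 0.468 in (exactly 140/299)

S = 700/299 in ≈ 2.341 in; Ia = 140/299 in ≈ 0.468 in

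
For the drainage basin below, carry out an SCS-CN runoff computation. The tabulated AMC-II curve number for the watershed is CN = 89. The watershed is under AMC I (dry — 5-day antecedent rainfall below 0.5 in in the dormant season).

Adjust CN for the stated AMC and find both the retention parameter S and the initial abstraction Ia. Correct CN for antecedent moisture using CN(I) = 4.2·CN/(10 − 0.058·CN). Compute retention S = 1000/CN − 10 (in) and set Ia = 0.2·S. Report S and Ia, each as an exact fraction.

Adjust CN=89 to AMC I: 4.2·89/(10 − 0.058·89) → (1869/5) ÷ (2419/500) = 186900/2419 ≈ 77.263
S = 1000/(186900/2419) − 10 = 5500/1869 in ≈ 2.943 in
Ia = 0.2·(5500/1869) = 1100/1869 in ≈ 0.589 in

S = 5500/1869 in ≈ 2.943 in; Ia = 1100/1869 in ≈ 0.589 in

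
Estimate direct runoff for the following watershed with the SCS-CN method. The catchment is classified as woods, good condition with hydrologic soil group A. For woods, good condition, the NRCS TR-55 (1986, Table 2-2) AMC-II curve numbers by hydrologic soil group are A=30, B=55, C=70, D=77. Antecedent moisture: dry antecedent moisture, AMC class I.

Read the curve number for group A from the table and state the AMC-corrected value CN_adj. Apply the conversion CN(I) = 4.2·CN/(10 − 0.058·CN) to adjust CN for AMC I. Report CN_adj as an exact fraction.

CN_adj = 900/59 ≈ 15.254

NRCS table: woods, good condition, soil group A → CN(II) = 30
CN(I) from CN(II)=30: (4.2·30)/(10 − 0.058·30) = 900/59 ≈ 15.254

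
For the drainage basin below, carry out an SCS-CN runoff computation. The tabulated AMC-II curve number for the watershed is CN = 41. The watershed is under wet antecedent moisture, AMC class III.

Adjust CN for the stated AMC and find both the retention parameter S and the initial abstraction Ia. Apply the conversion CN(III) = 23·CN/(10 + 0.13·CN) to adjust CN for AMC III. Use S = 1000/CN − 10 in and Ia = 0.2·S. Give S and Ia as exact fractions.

Wet (AMC III): CN(III) = 23·41/(10 + 0.13·41) = 943/(1533/100) = 94300/1533 ≈ 61.513
Max retention: S = 1000/(94300/1533) − 10 = 5900/943 in (≈ 6.257 in)
Initial abstraction Ia = S/5 = (5900/943)/5 = 1180/943 ≈ 1.251 in

S = 5900/943 in ≈ 6.257 in; Ia = 1180/943 in ≈ 1.251 in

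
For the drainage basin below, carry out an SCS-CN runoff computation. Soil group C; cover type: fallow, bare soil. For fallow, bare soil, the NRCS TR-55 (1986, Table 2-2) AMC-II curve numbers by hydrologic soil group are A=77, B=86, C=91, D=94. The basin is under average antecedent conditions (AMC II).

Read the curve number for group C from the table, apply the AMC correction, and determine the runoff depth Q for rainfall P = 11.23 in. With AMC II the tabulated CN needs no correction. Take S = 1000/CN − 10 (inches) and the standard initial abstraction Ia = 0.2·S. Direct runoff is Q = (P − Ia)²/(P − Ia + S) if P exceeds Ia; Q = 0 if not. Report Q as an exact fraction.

Q = 10078754449/995476300 in ≈ 10.125 in

NRCS table: fallow, bare soil, soil group C → CN(II) = 91
Average conditions: CN = 91 (no AMC adjustment).
Max retention: S = 1000/91 − 10 = 90/91 in (≈ 0.989 in)
Ia = 0.2S: 0.2·0.989 = 0.198 in (exactly 18/91)
Excess rainfall: 11.230 − 0.198 = 11.032 in; P > Ia so Q > 0
Q = (100393/9100)²/((100393/9100) + 90/91) = (10078754449/82810000)/(109393/9100) = 10078754449/995476300 in ≈ 10.125 in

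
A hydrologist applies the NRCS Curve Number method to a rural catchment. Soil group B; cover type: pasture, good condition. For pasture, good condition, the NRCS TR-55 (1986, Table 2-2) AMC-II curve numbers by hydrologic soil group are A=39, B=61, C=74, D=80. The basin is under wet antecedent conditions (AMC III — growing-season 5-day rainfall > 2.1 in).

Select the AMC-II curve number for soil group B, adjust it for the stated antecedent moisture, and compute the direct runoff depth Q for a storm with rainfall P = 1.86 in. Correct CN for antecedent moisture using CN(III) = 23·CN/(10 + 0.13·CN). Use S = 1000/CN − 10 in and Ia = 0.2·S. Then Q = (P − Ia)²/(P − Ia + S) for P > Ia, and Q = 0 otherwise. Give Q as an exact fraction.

Q = 929823049/2232944650 in ≈ 0.416 in

NRCS table: pasture, good condition, soil group B → CN(II) = 61
Adjust CN=61 to AMC III: 23·61/(10 + 0.13·61) → 1403 ÷ (1793/100) = 140300/1793 ≈ 78.249
Retention S: 1000/CN − 10 with CN=78.249 → S = 3900/1403 ≈ 2.780 in
Ia = 0.2S: 0.2·2.780 = 0.556 in (exactly 780/1403)
P − Ia = 1.860 − 0.556 = 91479/70150 ≈ 1.304 in (> 0, runoff occurs)
Q: (91479/70150)² ÷ (286479/70150) = 929823049/2232944650 in (≈ 0.416 in)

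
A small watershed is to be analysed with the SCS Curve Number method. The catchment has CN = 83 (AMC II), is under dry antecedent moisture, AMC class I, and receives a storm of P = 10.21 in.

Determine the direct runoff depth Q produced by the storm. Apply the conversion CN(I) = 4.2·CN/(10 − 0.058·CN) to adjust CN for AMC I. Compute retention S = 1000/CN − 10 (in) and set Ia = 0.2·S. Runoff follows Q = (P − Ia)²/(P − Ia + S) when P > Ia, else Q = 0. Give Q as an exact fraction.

Adjust CN=83 to AMC I: 4.2·83/(10 − 0.058·83) → (1743/5) ÷ (2593/500) = 174300/2593 ≈ 67.219
S = 1000/(174300/2593) − 10 = 8500/1743 in ≈ 4.877 in
Ia = 0.2·(8500/1743) = 1700/1743 in ≈ 0.975 in
Since P=10.210 > Ia=0.975: effective rainfall P−Ia = 1609603/174300 in
Runoff Q = (P−Ia)²/(P−Ia+S) = (9.235)²/(9.235+4.877) = 2590821817609/428708802900 ≈ 6.043 in

Q = 2590821817609/428708802900 in ≈ 6.043 in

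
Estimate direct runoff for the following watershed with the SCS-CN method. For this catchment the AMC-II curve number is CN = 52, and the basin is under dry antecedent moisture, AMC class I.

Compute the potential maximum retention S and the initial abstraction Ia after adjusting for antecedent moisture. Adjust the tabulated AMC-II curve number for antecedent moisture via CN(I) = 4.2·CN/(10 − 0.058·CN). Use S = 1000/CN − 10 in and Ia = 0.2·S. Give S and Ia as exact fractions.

S = 2000/91 in ≈ 21.978 in; Ia = 400/91 in ≈ 4.396 in

CN(I) from CN(II)=52: (4.2·52)/(10 − 0.058·52) = 9100/291 ≈ 31.271
Retention S: 1000/CN − 10 with CN=31.271 → S = 2000/91 ≈ 21.978 in
Initial abstraction Ia = S/5 = (2000/91)/5 = 400/91 ≈ 4.396 in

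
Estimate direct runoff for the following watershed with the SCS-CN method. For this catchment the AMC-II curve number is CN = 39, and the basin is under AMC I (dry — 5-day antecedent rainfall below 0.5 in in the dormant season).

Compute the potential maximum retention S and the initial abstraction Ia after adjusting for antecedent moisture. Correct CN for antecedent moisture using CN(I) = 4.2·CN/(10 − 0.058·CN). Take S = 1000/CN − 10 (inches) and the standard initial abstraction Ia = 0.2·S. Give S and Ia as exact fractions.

S = 30500/819 in ≈ 37.241 in; Ia = 6100/819 in ≈ 7.448 in

Dry (AMC I): CN(I) = 4.2·39/(10 − 0.058·39) = (819/5)/(3869/500) = 81900/3869 ≈ 21.168
S = 1000/(81900/3869) − 10 = 30500/819 in ≈ 37.241 in
Initial abstraction Ia = S/5 = (30500/819)/5 = 6100/819 ≈ 7.448 in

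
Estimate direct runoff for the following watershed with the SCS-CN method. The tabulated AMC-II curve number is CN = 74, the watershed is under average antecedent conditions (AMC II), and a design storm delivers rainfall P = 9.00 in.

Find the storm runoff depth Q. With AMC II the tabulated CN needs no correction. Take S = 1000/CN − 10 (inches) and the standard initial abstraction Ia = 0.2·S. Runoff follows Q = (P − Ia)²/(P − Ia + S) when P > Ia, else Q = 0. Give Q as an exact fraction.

Q = 94249/16169 in ≈ 5.829 in

AMC II — tabulated CN = 74 applies directly.
Retention S: 1000/CN − 10 with CN=74.000 → S = 130/37 ≈ 3.514 in
Ia = 0.2·(130/37) = 26/37 in ≈ 0.703 in
P − Ia = 9.000 − 0.703 = 307/37 ≈ 8.297 in (> 0, runoff occurs)
Q = (307/37)²/((307/37) + 130/37) = (94249/1369)/(437/37) = 94249/16169 in ≈ 5.829 in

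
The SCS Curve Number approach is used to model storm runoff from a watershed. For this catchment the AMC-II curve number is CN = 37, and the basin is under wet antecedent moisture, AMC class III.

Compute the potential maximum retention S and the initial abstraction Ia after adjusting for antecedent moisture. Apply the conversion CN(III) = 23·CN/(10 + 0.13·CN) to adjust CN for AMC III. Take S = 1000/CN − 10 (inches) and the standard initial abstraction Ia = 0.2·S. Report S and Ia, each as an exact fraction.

Adjust CN=37 to AMC III: 23·37/(10 + 0.13·37) → 851 ÷ (1481/100) = 85100/1481 ≈ 57.461
Max retention: S = 1000/(85100/1481) − 10 = 6300/851 in (≈ 7.403 in)
Ia = 0.2·(6300/851) = 1260/851 in ≈ 1.481 in

S = 6300/851 in ≈ 7.403 in; Ia = 1260/851 in ≈ 1.481 in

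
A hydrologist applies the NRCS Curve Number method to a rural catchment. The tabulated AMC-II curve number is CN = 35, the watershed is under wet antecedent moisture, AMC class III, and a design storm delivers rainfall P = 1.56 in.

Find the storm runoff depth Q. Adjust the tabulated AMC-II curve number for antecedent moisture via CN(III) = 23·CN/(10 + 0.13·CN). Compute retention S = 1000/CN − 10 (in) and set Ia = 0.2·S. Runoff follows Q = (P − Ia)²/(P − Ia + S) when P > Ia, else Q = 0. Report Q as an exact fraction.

Wet (AMC III): CN(III) = 23·35/(10 + 0.13·35) = 805/(291/20) = 16100/291 ≈ 55.326
Retention S: 1000/CN − 10 with CN=55.326 → S = 1300/161 ≈ 8.075 in
Ia = 0.2S: 0.2·8.075 = 1.615 in (exactly 260/161)
P = 1.560 ≤ Ia = 1.615 in: entire storm abstracted, Q = 0.

Q = 0 in ≈ 0.000 in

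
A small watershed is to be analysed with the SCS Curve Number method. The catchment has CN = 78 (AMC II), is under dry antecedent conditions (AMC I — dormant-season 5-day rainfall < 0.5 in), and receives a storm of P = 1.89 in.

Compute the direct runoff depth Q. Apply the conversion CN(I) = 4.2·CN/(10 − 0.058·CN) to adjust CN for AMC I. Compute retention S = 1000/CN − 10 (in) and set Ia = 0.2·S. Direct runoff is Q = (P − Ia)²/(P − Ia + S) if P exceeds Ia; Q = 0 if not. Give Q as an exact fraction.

Q = 2006233681/48713382900 in ≈ 0.041 in

Dry (AMC I): CN(I) = 4.2·78/(10 − 0.058·78) = (1638/5)/(1369/250) = 81900/1369 ≈ 59.825
Max retention: S = 1000/(81900/1369) − 10 = 5500/819 in (≈ 6.716 in)
Ia = 0.2·(5500/819) = 1100/819 in ≈ 1.343 in
Since P=1.890 > Ia=1.343: effective rainfall P−Ia = 44791/81900 in
Q: (44791/81900)² ÷ (594791/81900) = 2006233681/48713382900 in (≈ 0.041 in)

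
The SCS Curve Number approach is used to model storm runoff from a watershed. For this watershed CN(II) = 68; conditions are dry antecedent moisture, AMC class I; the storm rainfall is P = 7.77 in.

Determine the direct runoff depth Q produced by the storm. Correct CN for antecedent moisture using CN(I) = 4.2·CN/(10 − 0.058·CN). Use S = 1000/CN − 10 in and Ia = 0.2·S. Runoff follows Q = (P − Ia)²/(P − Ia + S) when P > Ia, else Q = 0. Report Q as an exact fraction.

Q = 38962417321/21326787300 in ≈ 1.827 in

CN(I) from CN(II)=68: (4.2·68)/(10 − 0.058·68) = 35700/757 ≈ 47.160
Retention S: 1000/CN − 10 with CN=47.160 → S = 4000/357 ≈ 11.204 in
Ia = 0.2·(4000/357) = 800/357 in ≈ 2.241 in
Since P=7.770 > Ia=2.241: effective rainfall P−Ia = 197389/35700 in
Runoff Q = (P−Ia)²/(P−Ia+S) = (5.529)²/(5.529+11.204) = 38962417321/21326787300 ≈ 1.827 in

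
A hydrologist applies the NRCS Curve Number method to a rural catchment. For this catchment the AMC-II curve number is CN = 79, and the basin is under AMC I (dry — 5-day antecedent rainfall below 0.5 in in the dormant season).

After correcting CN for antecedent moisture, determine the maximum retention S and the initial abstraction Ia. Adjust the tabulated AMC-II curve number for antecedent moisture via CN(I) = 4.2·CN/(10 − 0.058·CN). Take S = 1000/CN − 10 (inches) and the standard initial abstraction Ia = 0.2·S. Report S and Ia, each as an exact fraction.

Adjust CN=79 to AMC I: 4.2·79/(10 − 0.058·79) → (1659/5) ÷ (2709/500) = 7900/129 ≈ 61.240
Retention S: 1000/CN − 10 with CN=61.240 → S = 500/79 ≈ 6.329 in
Ia = 0.2S: 0.2·6.329 = 1.266 in (exactly 100/79)

S = 500/79 in ≈ 6.329 in; Ia = 100/79 in ≈ 1.266 in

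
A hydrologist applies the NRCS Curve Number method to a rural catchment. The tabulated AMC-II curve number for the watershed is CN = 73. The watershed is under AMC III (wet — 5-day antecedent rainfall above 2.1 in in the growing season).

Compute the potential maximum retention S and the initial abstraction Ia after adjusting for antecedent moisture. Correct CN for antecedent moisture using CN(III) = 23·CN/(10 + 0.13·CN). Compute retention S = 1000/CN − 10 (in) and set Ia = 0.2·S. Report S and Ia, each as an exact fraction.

S = 2700/1679 in ≈ 1.608 in; Ia = 540/1679 in ≈ 0.322 in

Adjust CN=73 to AMC III: 23·73/(10 + 0.13·73) → 1679 ÷ (1949/100) = 167900/1949 ≈ 86.147
S = 1000/(167900/1949) − 10 = 2700/1679 in ≈ 1.608 in
Ia = 0.2S: 0.2·1.608 = 0.322 in (exactly 540/1679)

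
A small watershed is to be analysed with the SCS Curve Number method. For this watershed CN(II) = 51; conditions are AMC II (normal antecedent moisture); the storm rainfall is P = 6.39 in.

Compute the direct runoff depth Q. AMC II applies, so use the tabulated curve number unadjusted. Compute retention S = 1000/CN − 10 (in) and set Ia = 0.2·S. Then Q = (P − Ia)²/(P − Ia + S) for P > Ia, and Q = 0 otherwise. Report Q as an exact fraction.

Q = 519338521/366123900 in ≈ 1.418 in

Average conditions: CN = 51 (no AMC adjustment).
Retention S: 1000/CN − 10 with CN=51.000 → S = 490/51 ≈ 9.608 in
Initial abstraction Ia = S/5 = (490/51)/5 = 98/51 ≈ 1.922 in
P − Ia = 6.390 − 1.922 = 22789/5100 ≈ 4.468 in (> 0, runoff occurs)
Q: (22789/5100)² ÷ (71789/5100) = 519338521/366123900 in (≈ 1.418 in)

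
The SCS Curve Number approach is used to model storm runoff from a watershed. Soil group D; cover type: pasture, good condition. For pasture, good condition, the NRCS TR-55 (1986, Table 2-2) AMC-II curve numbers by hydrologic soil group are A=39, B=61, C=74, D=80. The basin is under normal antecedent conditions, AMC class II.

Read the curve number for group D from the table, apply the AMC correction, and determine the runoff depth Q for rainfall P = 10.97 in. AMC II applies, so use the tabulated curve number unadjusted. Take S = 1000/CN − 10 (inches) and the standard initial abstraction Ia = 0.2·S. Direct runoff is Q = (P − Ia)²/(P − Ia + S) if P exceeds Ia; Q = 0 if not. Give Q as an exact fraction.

Q = 1096209/129700 in ≈ 8.452 in

NRCS table: pasture, good condition, soil group D → CN(II) = 80
CN(II) = 80; AMC II needs no correction.
S = 1000/80 − 10 = 5/2 in ≈ 2.500 in
Ia = 0.2S: 0.2·2.500 = 0.500 in (exactly 1/2)
P − Ia = 10.970 − 0.500 = 1047/100 ≈ 10.470 in (> 0, runoff occurs)
Runoff Q = (P−Ia)²/(P−Ia+S) = (10.470)²/(10.470+2.500) = 1096209/129700 ≈ 8.452 in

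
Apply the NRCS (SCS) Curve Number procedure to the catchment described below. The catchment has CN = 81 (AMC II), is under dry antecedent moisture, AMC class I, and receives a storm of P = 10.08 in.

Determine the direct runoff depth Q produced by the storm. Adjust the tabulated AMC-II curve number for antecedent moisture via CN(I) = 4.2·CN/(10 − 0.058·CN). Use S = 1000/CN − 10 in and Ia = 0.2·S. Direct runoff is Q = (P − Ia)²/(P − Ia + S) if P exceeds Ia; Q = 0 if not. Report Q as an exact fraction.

Q = 36319211776/6577044075 in ≈ 5.522 in

Dry (AMC I): CN(I) = 4.2·81/(10 − 0.058·81) = (1701/5)/(2651/500) = 170100/2651 ≈ 64.164
Max retention: S = 1000/(170100/2651) − 10 = 9500/1701 in (≈ 5.585 in)
Initial abstraction Ia = S/5 = (9500/1701)/5 = 1900/1701 ≈ 1.117 in
P − Ia = 10.080 − 1.117 = 381152/42525 ≈ 8.963 in (> 0, runoff occurs)
Q = (381152/42525)²/((381152/42525) + 9500/1701) = (145276847104/1808375625)/(618652/42525) = 36319211776/6577044075 in ≈ 5.522 in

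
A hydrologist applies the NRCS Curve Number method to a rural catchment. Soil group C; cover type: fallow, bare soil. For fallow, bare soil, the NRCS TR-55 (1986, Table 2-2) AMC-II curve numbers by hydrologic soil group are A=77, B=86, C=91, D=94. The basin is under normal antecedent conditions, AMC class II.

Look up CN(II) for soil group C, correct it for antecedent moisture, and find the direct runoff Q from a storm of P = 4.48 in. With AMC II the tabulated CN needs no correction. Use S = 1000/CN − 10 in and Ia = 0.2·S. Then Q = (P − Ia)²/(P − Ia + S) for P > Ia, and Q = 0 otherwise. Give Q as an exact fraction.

NRCS table: fallow, bare soil, soil group C → CN(II) = 91
CN(II) = 91; AMC II needs no correction.
S = 1000/91 − 10 = 90/91 in ≈ 0.989 in
Initial abstraction Ia = S/5 = (90/91)/5 = 18/91 ≈ 0.198 in
P − Ia = 4.480 − 0.198 = 9742/2275 ≈ 4.282 in (> 0, runoff occurs)
Runoff Q = (P−Ia)²/(P−Ia+S) = (4.282)²/(4.282+0.989) = 23726641/6820450 ≈ 3.479 in

Q = 23726641/6820450 in ≈ 3.479 in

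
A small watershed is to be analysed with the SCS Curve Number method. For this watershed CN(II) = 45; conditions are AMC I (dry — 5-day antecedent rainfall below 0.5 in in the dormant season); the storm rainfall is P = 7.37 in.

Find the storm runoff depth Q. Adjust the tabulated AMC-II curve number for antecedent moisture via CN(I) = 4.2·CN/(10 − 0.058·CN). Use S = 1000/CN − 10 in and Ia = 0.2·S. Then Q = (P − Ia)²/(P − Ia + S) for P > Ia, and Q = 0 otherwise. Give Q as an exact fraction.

Q = 78007259/995330700 in ≈ 0.078 in

Adjust CN=45 to AMC I: 4.2·45/(10 − 0.058·45) → 189 ÷ (739/100) = 18900/739 ≈ 25.575
Max retention: S = 1000/(18900/739) − 10 = 5500/189 in (≈ 29.101 in)
Ia = 0.2·(5500/189) = 1100/189 in ≈ 5.820 in
Excess rainfall: 7.370 − 5.820 = 1.550 in; P > Ia so Q > 0
Runoff Q = (P−Ia)²/(P−Ia+S) = (1.550)²/(1.550+29.101) = 78007259/995330700 ≈ 0.078 in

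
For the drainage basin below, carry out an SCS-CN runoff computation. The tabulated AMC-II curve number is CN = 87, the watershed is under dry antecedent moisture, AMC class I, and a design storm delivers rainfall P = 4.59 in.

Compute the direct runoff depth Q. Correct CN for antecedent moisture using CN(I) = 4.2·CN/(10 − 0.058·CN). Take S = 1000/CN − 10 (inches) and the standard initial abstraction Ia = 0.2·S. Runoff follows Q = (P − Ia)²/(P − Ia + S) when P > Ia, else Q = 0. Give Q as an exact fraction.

Adjust CN=87 to AMC I: 4.2·87/(10 − 0.058·87) → (1827/5) ÷ (2477/500) = 182700/2477 ≈ 73.759
Max retention: S = 1000/(182700/2477) − 10 = 6500/1827 in (≈ 3.558 in)
Initial abstraction Ia = S/5 = (6500/1827)/5 = 1300/1827 ≈ 0.712 in
Excess rainfall: 4.590 − 0.712 = 3.878 in; P > Ia so Q > 0
Q: (708593/182700)² ÷ (1358593/182700) = 502104039649/248214941100 in (≈ 2.023 in)

Q = 502104039649/248214941100 in ≈ 2.023 in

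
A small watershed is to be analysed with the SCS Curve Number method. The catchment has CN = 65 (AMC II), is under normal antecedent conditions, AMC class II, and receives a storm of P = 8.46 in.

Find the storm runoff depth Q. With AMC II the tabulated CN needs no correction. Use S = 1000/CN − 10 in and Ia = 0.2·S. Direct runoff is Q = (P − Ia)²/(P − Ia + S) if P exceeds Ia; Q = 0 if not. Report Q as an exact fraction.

Q = 23030401/5394350 in ≈ 4.269 in

Average conditions: CN = 65 (no AMC adjustment).
Max retention: S = 1000/65 − 10 = 70/13 in (≈ 5.385 in)
Initial abstraction Ia = S/5 = (70/13)/5 = 14/13 ≈ 1.077 in
Since P=8.460 > Ia=1.077: effective rainfall P−Ia = 4799/650 in
Q: (4799/650)² ÷ (8299/650) = 23030401/5394350 in (≈ 4.269 in)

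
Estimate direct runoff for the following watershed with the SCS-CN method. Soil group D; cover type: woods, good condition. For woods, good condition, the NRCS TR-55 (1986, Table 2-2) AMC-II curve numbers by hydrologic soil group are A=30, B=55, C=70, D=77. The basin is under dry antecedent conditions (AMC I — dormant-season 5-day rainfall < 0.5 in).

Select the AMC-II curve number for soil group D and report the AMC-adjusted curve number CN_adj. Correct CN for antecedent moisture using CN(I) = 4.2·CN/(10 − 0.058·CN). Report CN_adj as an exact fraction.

CN_adj = 161700/2767 ≈ 58.439

NRCS table: woods, good condition, soil group D → CN(II) = 77
Adjust CN=77 to AMC I: 4.2·77/(10 − 0.058·77) → (1617/5) ÷ (2767/500) = 161700/2767 ≈ 58.439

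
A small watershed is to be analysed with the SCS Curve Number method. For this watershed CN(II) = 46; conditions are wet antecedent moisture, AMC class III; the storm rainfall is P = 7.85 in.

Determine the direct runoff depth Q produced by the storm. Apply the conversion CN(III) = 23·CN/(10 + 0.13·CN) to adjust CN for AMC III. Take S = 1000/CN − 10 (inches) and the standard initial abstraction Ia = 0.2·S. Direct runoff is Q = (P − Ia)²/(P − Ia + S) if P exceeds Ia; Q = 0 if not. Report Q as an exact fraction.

Adjust CN=46 to AMC III: 23·46/(10 + 0.13·46) → 1058 ÷ (799/50) = 52900/799 ≈ 66.208
Retention S: 1000/CN − 10 with CN=66.208 → S = 2700/529 ≈ 5.104 in
Ia = 0.2S: 0.2·5.104 = 1.021 in (exactly 540/529)
Since P=7.850 > Ia=1.021: effective rainfall P−Ia = 72253/10580 in
Q = (72253/10580)²/((72253/10580) + 2700/529) = (5220496009/111936400)/(126253/10580) = 5220496009/1335756740 in ≈ 3.908 in

Q = 5220496009/1335756740 in ≈ 3.908 in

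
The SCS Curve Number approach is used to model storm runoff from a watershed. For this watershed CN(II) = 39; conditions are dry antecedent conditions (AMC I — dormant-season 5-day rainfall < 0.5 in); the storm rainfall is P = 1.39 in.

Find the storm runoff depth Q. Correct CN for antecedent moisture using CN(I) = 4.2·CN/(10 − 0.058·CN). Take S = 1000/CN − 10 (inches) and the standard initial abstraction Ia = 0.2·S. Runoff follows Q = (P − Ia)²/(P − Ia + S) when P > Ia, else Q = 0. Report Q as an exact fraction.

Q = 0 in ≈ 0.000 in

Adjust CN=39 to AMC I: 4.2·39/(10 − 0.058·39) → (819/5) ÷ (3869/500) = 81900/3869 ≈ 21.168
Max retention: S = 1000/(81900/3869) − 10 = 30500/819 in (≈ 37.241 in)
Ia = 0.2S: 0.2·37.241 = 7.448 in (exactly 6100/819)
P = 1.390 ≤ Ia = 7.448 in: entire storm abstracted, Q = 0.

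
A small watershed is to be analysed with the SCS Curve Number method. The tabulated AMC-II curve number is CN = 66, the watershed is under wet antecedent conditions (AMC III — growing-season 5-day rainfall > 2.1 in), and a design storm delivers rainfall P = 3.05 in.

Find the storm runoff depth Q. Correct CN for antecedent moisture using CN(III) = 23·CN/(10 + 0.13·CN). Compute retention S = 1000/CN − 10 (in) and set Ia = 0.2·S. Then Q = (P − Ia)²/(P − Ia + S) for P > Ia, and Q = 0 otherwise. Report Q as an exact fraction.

Wet (AMC III): CN(III) = 23·66/(10 + 0.13·66) = 1518/(929/50) = 75900/929 ≈ 81.701
S = 1000/(75900/929) − 10 = 1700/759 in ≈ 2.240 in
Ia = 0.2·(1700/759) = 340/759 in ≈ 0.448 in
P − Ia = 3.050 − 0.448 = 39499/15180 ≈ 2.602 in (> 0, runoff occurs)
Runoff Q = (P−Ia)²/(P−Ia+S) = (2.602)²/(2.602+2.240) = 1560171001/1115714820 ≈ 1.398 in

Q = 1560171001/1115714820 in ≈ 1.398 in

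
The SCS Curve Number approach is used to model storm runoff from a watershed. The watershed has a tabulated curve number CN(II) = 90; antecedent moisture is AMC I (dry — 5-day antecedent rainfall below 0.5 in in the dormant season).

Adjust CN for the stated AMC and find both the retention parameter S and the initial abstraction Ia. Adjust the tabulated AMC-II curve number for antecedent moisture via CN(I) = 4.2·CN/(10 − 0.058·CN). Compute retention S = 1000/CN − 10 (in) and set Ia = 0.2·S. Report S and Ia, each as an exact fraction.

Dry (AMC I): CN(I) = 4.2·90/(10 − 0.058·90) = 378/(239/50) = 18900/239 ≈ 79.079
Max retention: S = 1000/(18900/239) − 10 = 500/189 in (≈ 2.646 in)
Ia = 0.2·(500/189) = 100/189 in ≈ 0.529 in

S = 500/189 in ≈ 2.646 in; Ia = 100/189 in ≈ 0.529 in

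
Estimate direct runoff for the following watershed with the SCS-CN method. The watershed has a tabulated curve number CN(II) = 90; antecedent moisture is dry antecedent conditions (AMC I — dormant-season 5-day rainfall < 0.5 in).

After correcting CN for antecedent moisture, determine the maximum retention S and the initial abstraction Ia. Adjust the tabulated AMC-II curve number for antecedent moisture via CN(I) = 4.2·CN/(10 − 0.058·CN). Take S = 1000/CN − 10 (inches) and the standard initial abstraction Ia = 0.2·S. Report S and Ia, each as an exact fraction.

Dry (AMC I): CN(I) = 4.2·90/(10 − 0.058·90) = 378/(239/50) = 18900/239 ≈ 79.079
Retention S: 1000/CN − 10 with CN=79.079 → S = 500/189 ≈ 2.646 in
Initial abstraction Ia = S/5 = (500/189)/5 = 100/189 ≈ 0.529 in

S = 500/189 in ≈ 2.646 in; Ia = 100/189 in ≈ 0.529 in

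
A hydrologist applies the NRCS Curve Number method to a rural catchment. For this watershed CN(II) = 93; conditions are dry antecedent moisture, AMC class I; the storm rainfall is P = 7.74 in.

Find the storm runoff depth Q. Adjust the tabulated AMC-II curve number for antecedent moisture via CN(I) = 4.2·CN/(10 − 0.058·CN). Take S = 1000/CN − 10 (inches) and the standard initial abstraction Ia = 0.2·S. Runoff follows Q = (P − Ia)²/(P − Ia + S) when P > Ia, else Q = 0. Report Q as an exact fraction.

Q = 10603438729/1785223350 in ≈ 5.940 in

Dry (AMC I): CN(I) = 4.2·93/(10 − 0.058·93) = (1953/5)/(2303/500) = 27900/329 ≈ 84.802
Retention S: 1000/CN − 10 with CN=84.802 → S = 500/279 ≈ 1.792 in
Ia = 0.2S: 0.2·1.792 = 0.358 in (exactly 100/279)
Since P=7.740 > Ia=0.358: effective rainfall P−Ia = 102973/13950 in
Q = (102973/13950)²/((102973/13950) + 500/279) = (10603438729/194602500)/(127973/13950) = 10603438729/1785223350 in ≈ 5.940 in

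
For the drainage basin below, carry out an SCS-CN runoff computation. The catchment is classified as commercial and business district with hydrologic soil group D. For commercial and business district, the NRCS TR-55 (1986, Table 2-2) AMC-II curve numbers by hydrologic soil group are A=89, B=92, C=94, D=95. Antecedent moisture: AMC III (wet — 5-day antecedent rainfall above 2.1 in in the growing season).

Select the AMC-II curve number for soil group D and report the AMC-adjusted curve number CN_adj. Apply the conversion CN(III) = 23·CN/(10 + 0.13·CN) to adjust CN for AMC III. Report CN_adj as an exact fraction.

CN_adj = 43700/447 ≈ 97.763

NRCS table: commercial and business district, soil group D → CN(II) = 95
Adjust CN=95 to AMC III: 23·95/(10 + 0.13·95) → 2185 ÷ (447/20) = 43700/447 ≈ 97.763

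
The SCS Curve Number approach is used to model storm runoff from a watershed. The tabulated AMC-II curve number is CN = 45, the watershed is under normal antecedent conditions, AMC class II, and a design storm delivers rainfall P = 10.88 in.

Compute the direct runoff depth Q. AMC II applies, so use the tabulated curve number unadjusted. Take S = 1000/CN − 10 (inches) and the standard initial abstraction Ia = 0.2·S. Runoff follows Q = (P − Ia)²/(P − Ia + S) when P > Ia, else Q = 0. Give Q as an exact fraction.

Q = 900601/261450 in ≈ 3.445 in

Average conditions: CN = 45 (no AMC adjustment).
Max retention: S = 1000/45 − 10 = 110/9 in (≈ 12.222 in)
Ia = 0.2S: 0.2·12.222 = 2.444 in (exactly 22/9)
Since P=10.880 > Ia=2.444: effective rainfall P−Ia = 1898/225 in
Q = (1898/225)²/((1898/225) + 110/9) = (3602404/50625)/(4648/225) = 900601/261450 in ≈ 3.445 in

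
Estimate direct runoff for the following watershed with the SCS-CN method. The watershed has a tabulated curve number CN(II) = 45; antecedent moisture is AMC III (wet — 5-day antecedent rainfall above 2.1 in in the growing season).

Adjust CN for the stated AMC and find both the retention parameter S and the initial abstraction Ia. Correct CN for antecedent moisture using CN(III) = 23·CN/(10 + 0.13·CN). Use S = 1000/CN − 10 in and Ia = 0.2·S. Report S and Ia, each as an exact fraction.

S = 1100/207 in ≈ 5.314 in; Ia = 220/207 in ≈ 1.063 in

CN(III) from CN(II)=45: (23·45)/(10 + 0.13·45) = 20700/317 ≈ 65.300
Retention S: 1000/CN − 10 with CN=65.300 → S = 1100/207 ≈ 5.314 in
Ia = 0.2·(1100/207) = 220/207 in ≈ 1.063 in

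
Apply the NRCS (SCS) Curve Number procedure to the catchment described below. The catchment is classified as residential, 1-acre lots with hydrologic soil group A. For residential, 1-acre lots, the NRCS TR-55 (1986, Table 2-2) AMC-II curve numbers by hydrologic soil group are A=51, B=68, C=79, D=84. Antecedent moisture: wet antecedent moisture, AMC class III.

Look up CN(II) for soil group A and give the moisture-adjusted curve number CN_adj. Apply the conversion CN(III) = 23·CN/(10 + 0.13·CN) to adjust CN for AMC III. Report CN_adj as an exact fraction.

CN_adj = 117300/1663 ≈ 70.535

NRCS table: residential, 1-acre lots, soil group A → CN(II) = 51
Adjust CN=51 to AMC III: 23·51/(10 + 0.13·51) → 1173 ÷ (1663/100) = 117300/1663 ≈ 70.535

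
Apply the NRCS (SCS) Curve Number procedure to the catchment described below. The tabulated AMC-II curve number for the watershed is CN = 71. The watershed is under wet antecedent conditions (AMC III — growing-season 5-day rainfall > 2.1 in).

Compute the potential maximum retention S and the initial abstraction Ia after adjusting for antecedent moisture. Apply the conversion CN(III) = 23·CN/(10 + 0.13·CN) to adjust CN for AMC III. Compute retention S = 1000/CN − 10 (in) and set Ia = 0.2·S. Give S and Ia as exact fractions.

Wet (AMC III): CN(III) = 23·71/(10 + 0.13·71) = 1633/(1923/100) = 163300/1923 ≈ 84.919
Retention S: 1000/CN − 10 with CN=84.919 → S = 2900/1633 ≈ 1.776 in
Ia = 0.2S: 0.2·1.776 = 0.355 in (exactly 580/1633)

S = 2900/1633 in ≈ 1.776 in; Ia = 580/1633 in ≈ 0.355 in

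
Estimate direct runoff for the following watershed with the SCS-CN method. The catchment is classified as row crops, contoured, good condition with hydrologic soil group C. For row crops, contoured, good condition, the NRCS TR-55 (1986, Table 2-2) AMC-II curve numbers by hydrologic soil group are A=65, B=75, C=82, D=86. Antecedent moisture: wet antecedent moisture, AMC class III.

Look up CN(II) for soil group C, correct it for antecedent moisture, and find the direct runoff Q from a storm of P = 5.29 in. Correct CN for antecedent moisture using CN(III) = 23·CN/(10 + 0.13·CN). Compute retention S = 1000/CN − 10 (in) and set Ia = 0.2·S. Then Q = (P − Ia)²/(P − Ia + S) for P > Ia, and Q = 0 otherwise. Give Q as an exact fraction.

Q = 231213837409/53830872100 in ≈ 4.295 in

NRCS table: row crops, contoured, good condition, soil group C → CN(II) = 82
Adjust CN=82 to AMC III: 23·82/(10 + 0.13·82) → 1886 ÷ (1033/50) = 94300/1033 ≈ 91.288
Retention S: 1000/CN − 10 with CN=91.288 → S = 900/943 ≈ 0.954 in
Ia = 0.2·(900/943) = 180/943 in ≈ 0.191 in
P − Ia = 5.290 − 0.191 = 480847/94300 ≈ 5.099 in (> 0, runoff occurs)
Runoff Q = (P−Ia)²/(P−Ia+S) = (5.099)²/(5.099+0.954) = 231213837409/53830872100 ≈ 4.295 in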